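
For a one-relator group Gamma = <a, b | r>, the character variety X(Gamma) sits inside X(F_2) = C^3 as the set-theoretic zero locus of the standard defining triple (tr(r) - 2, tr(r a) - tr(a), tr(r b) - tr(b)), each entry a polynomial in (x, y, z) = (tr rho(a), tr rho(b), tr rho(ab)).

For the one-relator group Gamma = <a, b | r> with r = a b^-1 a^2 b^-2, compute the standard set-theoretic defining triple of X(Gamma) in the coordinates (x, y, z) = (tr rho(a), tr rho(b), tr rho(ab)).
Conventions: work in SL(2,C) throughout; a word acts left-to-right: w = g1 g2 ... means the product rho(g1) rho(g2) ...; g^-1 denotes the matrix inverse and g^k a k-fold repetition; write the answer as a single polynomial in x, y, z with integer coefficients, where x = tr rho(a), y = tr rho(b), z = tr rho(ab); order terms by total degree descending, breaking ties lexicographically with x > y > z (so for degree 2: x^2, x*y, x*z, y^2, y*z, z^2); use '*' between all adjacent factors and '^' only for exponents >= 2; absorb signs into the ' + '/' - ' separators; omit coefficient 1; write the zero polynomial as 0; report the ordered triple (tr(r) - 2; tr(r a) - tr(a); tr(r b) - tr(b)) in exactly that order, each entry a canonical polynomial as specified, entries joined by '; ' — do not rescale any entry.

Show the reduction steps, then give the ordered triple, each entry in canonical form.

apply: trace(a^2) = trace(a)*trace(a) - trace(1) = x^2 - 2
use: trace(a^3) = trace(a)*trace(a^2) - trace(a) = x^3 - 3*x
trace(b a^2) = trace(a)*trace(b a) - trace(b) = x*z - y
trace(a^3 b) = trace(a)*trace(b a^2) - trace(b a) = x^2*z - x*y - z
use: trace(a b^-1 a^2) = trace(a^3)*trace(b) - trace(a^3 b) = x^3*y - x^2*z - 2*x*y + z
use: trace(b a b a) = trace(b a)*trace(b a) - trace(1) = z^2 - 2
trace(b a b) = trace(b)*trace(a b) - trace(a) = y*z - x
trace(a^2 b a b) = trace(a)*trace(b a b a) - trace(b a b) = x*z^2 - y*z - x
trace(a b^-1 a^2 b) = trace(a^2 b a)*trace(b) - trace(a^2 b a b) = x^2*y*z - x*y^2 - x*z^2 + x
trace(a b^-1 a^2 b^-1) = trace(a b^-1 a^2)*trace(b) - trace(a b^-1 a^2 b) = x^3*y^2 - 2*x^2*y*z - x*y^2 + x*z^2 + y*z - x
trace(a b^-1 a^2 b^-2) = trace(a b^-1 a^2 b^-1)*trace(b) - trace(a b^-1 a^2) = x^3*y^3 - 2*x^2*y^2*z - x^3*y - x*y^3 + x*y*z^2 + x^2*z + y^2*z + x*y - z
trace(a^4) = trace(a)*trace(a^3) - trace(a^2) = x^4 - 4*x^2 + 2
apply: trace(a^4 b) = trace(a)*trace(b a^3) - trace(b a^2) = x^3*z - x^2*y - 2*x*z + y
use: trace(b^-1 a^4) = trace(a^4)*trace(b) - trace(a^4 b) = x^4*y - x^3*z - 3*x^2*y + 2*x*z + y
use: trace(a^2 b^-2 a^2) = trace(b^-1 a^4)*trace(b) - trace(b^-1 a^4 b) = x^4*y^2 - x^3*y*z - x^4 - 3*x^2*y^2 + 2*x*y*z + 4*x^2 + y^2 - 2
trace(b a^2 b) = trace(b)*trace(a^2 b) - trace(a^2) = x*y*z - x^2 - y^2 + 2
use: trace(a^2 b a^2 b) = trace(a)*trace(b a^2 b a) - trace(b a^2 b) = x^2*z^2 - 2*x*y*z + y^2 - 2
use: trace(a^2 b a^2 b^-1) = trace(a^2 b a^2)*trace(b) - trace(a^2 b a^2 b) = x^3*y*z - x^2*y^2 - x^2*z^2 + 2
apply: trace(a^2 b^-2 a^2 b) = trace(a^2 b a^2 b^-1)*trace(b) - trace(a^2 b a^2) = x^3*y^2*z - x^2*y^3 - x^2*y*z^2 - x^3*z + x^2*y + 2*x*z + y
trace(a b^-1 a^2 b^-2 a) = trace(a^2 b^-2 a^2)*trace(b) - trace(a^2 b^-2 a^2 b) = x^4*y^3 - 2*x^3*y^2*z - x^4*y - 2*x^2*y^3 + x^2*y*z^2 + x^3*z + 2*x*y^2*z + 3*x^2*y + y^3 - 2*x*z - 3*y
assemble the triple (trace(r) - 2; trace(r a) - x; trace(r b) - y)

x^3*y^3 - 2*x^2*y^2*z - x^3*y - x*y^3 + x*y*z^2 + x^2*z + y^2*z + x*y - z - 2; x^4*y^3 - 2*x^3*y^2*z - x^4*y - 2*x^2*y^3 + x^2*y*z^2 + x^3*z + 2*x*y^2*z + 3*x^2*y + y^3 - 2*x*z - x - 3*y; x^3*y^2 - 2*x^2*y*z - x*y^2 + x*z^2 + y*z - x - y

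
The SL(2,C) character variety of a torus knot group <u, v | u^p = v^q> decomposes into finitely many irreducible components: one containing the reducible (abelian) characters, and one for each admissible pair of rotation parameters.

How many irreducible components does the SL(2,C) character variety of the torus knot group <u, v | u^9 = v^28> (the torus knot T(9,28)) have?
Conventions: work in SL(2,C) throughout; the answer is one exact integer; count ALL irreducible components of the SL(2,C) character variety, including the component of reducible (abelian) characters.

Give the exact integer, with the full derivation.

109

Gamma = < u, v | u^9 = v^28 > (torus knot T(9,28)); the central element u^9 = v^28 acts as +I or -I in any irreducible SL(2,C) representation.
This locks tr(u) to 2*cos(pi*alpha/9), alpha in 1..8, and tr(v) to 2*cos(pi*beta/28), beta in 1..27, on each component of irreducible characters.
Consistency of u^9 = (-1)^alpha I with v^28 = (-1)^beta I forces alpha = beta (mod 2).
count pairs: odd alpha (4 choices) x odd beta (14), plus even alpha (4) x even beta (13): 4*14 + 4*13 = 108.
That is 108 components of irreducible characters, and with the reducible (abelian) component the total is 109.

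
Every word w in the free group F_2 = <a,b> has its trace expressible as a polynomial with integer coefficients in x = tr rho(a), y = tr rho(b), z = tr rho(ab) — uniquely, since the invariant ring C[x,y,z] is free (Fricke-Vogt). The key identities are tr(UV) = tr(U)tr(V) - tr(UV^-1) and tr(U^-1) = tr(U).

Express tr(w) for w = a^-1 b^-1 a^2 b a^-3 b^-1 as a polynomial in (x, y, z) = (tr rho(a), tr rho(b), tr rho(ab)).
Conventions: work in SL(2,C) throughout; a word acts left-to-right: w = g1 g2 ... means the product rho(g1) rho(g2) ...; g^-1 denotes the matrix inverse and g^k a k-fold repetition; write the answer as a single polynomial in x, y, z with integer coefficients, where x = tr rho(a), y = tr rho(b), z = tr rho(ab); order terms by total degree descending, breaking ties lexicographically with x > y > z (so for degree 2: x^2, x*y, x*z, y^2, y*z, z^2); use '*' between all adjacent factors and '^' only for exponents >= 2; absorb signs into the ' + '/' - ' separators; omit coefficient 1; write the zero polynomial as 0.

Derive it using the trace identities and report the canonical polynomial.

-x^4*y*z^2 + x^5*z + x^3*y^2*z + x^3*z^3 + x^2*y*z^2 - 5*x^3*z - x*y^2*z - x*z^3 + 5*x*z - y

tr(a^2) = tr(a) * tr(a) - tr(1)  (reduce the a square) = x^2 - 2
tr(a b a) = tr(a) * tr(b a) - tr(b)  (reduce the a square) = x*z - y
tr(a^2 b a) = tr(a) * tr(a b a) - tr(a b)  (reduce the a square) = x^2*z - x*y - z
tr(b a b a) = tr(b a) * tr(b a) - tr(1)  (split on b) = z^2 - 2
tr(b a b) = tr(b) * tr(a b) - tr(a)  (reduce the b square) = y*z - x
tr(a^2 b a b) = tr(a) * tr(b a b a) - tr(b a b)  (reduce the a square) = x*z^2 - y*z - x
tr(b^-1 a^2 b a) = tr(a^2 b a) * tr(b) - tr(a^2 b a b)  (eliminate b^-1) = x^2*y*z - x*y^2 - x*z^2 + x
tr(a^-1 b^-1 a^2 b) = tr(b^-1 a^2 b) * tr(a) - tr(b^-1 a^2 b a)  (eliminate a^-1) = -x^2*y*z + x^3 + x*y^2 + x*z^2 - 3*x
tr(b^-1 a^2 b a^-2) = tr(a^-1 b^-1 a^2 b) * tr(a) - tr(a^-1 b^-1 a^2 b a)  (eliminate a^-1) = -x^3*y*z + x^4 + x^2*y^2 + x^2*z^2 - 4*x^2 + 2
tr(a^-2 b^-1 a^2 b a^-1) = tr(b^-1 a^2 b a^-2) * tr(a) - tr(b^-1 a^2 b a^-1)  (eliminate a^-1) = -x^4*y*z + x^5 + x^3*y^2 + x^3*z^2 + x^2*y*z - 5*x^3 - x*y^2 - x*z^2 + 5*x
tr(a^-1 b^-1 a^2 b a^-3) = tr(a^-2 b^-1 a^2 b a^-1) * tr(a) - tr(a^-2 b^-1 a^2 b)  (eliminate a^-1) = -x^5*y*z + x^6 + x^4*y^2 + x^4*z^2 + 2*x^3*y*z - 6*x^4 - 2*x^2*y^2 - 2*x^2*z^2 + 9*x^2 - 2
tr(b a^-1) = tr(b) * tr(a) - tr(b a)  (eliminate a^-1) = x*y - z
tr(b^2 a^2) = tr(b) * tr(a^2 b) - tr(a^2)  (reduce the b square) = x*y*z - x^2 - y^2 + 2
tr(a^2 b^2 a) = tr(a) * tr(b^2 a^2) - tr(b^2 a)  (reduce the a square) = x^2*y*z - x^3 - x*y^2 - y*z + 3*x
tr(b^2 a b a) = tr(b) * tr(a b a b) - tr(a b a)  (reduce the b square) = y*z^2 - x*z - y
tr(b^2 a b) = tr(b) * tr(a b^2) - tr(a b)  (reduce the b square) = y^2*z - x*y - z
tr(a^2 b^2 a b) = tr(a) * tr(b^2 a b a) - tr(b^2 a b)  (reduce the a square) = x*y*z^2 - x^2*z - y^2*z + z
tr(b a b^-1 a^2 b) = tr(a^2 b^2 a) * tr(b) - tr(a^2 b^2 a b)  (eliminate b^-1) = x^2*y^2*z - x^3*y - x*y^3 - x*y*z^2 + x^2*z + 3*x*y - z
tr(a^2 b a b a) = tr(a) * tr(a b a b a) - tr(a b a b)  (reduce the a square) = x^2*z^2 - x*y*z - x^2 - z^2 + 2
tr(b a b a b a) = tr(a b a b) * tr(a b) - tr(b a)  (split on a) = z^3 - 3*z
tr(a^2 b a b a b) = tr(a) * tr(b a b a b a) - tr(b a b a b)  (reduce the a square) = x*z^3 - y*z^2 - 2*x*z + y
tr(b a b^-1 a^2 b a) = tr(a^2 b a b a) * tr(b) - tr(a^2 b a b a b)  (eliminate b^-1) = x^2*y*z^2 - x*y^2*z - x*z^3 - x^2*y + 2*x*z + y
tr(b a b^-1 a^2 b a^-1) = tr(b a b^-1 a^2 b) * tr(a) - tr(b a b^-1 a^2 b a)  (eliminate a^-1) = x^3*y^2*z - x^4*y - x^2*y^3 - 2*x^2*y*z^2 + x^3*z + x*y^2*z + x*z^3 + 4*x^2*y - 3*x*z - y
tr(a^-1 b a b^-1 a^2 b a^-1) = tr(b a b^-1 a^2 b a^-1) * tr(a) - tr(b a b^-1 a^2 b)  (eliminate a^-1) = x^4*y^2*z - x^5*y - x^3*y^3 - 2*x^3*y*z^2 + x^4*z + x^2*z^3 + 5*x^3*y + x*y^3 + x*y*z^2 - 4*x^2*z - 4*x*y + z
tr(b^-1 a^2 b a^-3 b a) = tr(a^-1 b a b^-1 a^2 b a^-1) * tr(a) - tr(a^-1 b a b^-1 a^2 b)  (eliminate a^-1) = x^5*y^2*z - x^6*y - x^4*y^3 - 2*x^4*y*z^2 + x^5*z - x^3*y^2*z + x^3*z^3 + 6*x^4*y + 2*x^2*y^3 + 3*x^2*y*z^2 - 5*x^3*z - x*y^2*z - x*z^3 - 8*x^2*y + 4*x*z + y
tr(a^-1 b^-1 a^2 b a^-3 b) = tr(b^-1 a^2 b a^-3 b) * tr(a) - tr(b^-1 a^2 b a^-3 b a)  (eliminate a^-1) = -x^5*y^2*z + x^6*y + x^4*y^3 + 2*x^4*y*z^2 - x^5*z + x^3*y^2*z - x^3*z^3 - 6*x^4*y - 2*x^2*y^3 - 3*x^2*y*z^2 + 5*x^3*z + x*y^2*z + x*z^3 + 9*x^2*y - 5*x*z - y
tr(a^-1 b^-1 a^2 b a^-3 b^-1) = tr(a^-1 b^-1 a^2 b a^-3) * tr(b) - tr(a^-1 b^-1 a^2 b a^-3 b)  (eliminate b^-1) = -x^4*y*z^2 + x^5*z + x^3*y^2*z + x^3*z^3 + x^2*y*z^2 - 5*x^3*z - x*y^2*z - x*z^3 + 5*x*z - y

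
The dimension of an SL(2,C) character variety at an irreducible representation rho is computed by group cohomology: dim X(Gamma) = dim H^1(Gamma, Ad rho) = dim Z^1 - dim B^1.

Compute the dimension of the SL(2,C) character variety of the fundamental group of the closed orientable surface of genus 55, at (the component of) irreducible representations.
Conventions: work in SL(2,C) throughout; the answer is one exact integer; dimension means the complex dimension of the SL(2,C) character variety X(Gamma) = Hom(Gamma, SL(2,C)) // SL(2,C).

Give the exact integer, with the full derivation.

324

Gamma = pi_1(Sigma_55) = < a_1, b_1, ..., a_55, b_55 | prod [a_i, b_i] > has 2g = 110 generators and 1 relator.
A cocycle assigns one sl_2 vector per generator subject to the relator condition d_2(z) = 0: dim of the unconstrained space is 3*2g = 330.
d_2 is surjective at irreducible rho (its cokernel H^2 is dual to H^0 = 0), so dim Z^1 = 330 - 3 = 327.
Coboundaries contribute dim B^1 = 3 (injective at irreducible rho).
dim X = dim H^1 = 327 - 3 = 324.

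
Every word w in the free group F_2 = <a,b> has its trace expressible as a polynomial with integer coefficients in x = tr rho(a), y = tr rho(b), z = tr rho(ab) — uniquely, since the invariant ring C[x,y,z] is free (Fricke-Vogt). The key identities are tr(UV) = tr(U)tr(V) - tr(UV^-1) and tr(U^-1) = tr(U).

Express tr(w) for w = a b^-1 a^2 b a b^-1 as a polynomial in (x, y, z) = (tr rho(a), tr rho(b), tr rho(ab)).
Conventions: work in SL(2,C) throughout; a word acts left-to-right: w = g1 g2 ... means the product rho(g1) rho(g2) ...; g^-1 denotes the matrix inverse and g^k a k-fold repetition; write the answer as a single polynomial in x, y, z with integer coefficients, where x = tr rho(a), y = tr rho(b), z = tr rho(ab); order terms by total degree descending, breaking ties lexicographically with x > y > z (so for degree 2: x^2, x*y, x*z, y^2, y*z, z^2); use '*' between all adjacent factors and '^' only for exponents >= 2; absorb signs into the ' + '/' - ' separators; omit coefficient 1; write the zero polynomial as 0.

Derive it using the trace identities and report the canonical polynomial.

x^3*y^2*z - x^2*y^3 - 2*x^2*y*z^2 + x*y^2*z + x*z^3 + x^2*y - 2*x*z + y

trace(b a^2) = trace(a) * trace(b a) - trace(b) = x*z - y
reduce: trace(b a^3) = trace(a) * trace(b a^2) - trace(b a) = x^2*z - x*y - z
so trace(a^3 b a) = trace(a) * trace(b a^3) - trace(b a^2) = x^3*z - x^2*y - 2*x*z + y
trace(b a b a) = trace(b a) * trace(b a) - trace(1) = z^2 - 2
so trace(b a b) = trace(b) * trace(a b) - trace(a) = y*z - x
trace(a b a b a) = trace(a) * trace(b a b a) - trace(b a b) = x*z^2 - y*z - x
trace(a^3 b a b) = trace(a) * trace(a b a b a) - trace(a b a b) = x^2*z^2 - x*y*z - x^2 - z^2 + 2
trace(a^2 b a b^-1 a) = trace(a^3 b a) * trace(b) - trace(a^3 b a b) = x^3*y*z - x^2*y^2 - x^2*z^2 - x*y*z + x^2 + y^2 + z^2 - 2
trace(a^2) = trace(a) * trace(a) - trace(1) = x^2 - 2
so trace(b a^2 b) = trace(b) * trace(a^2 b) - trace(a^2) = x*y*z - x^2 - y^2 + 2
trace(a b a^2 b a) = trace(a) * trace(b a^2 b a) - trace(b a^2 b) = x^2*z^2 - 2*x*y*z + y^2 - 2
reduce: trace(b a b a b a) = trace(b a) * trace(b a b a) - trace(b^-1 a^-1) = z^3 - 3*z
trace(b a b a b) = trace(b) * trace(a b a b) - trace(a b a) = y*z^2 - x*z - y
reduce: trace(a b a^2 b a b) = trace(a) * trace(b a b a b a) - trace(b a b a b) = x*z^3 - y*z^2 - 2*x*z + y
trace(a^2 b a b^-1 a b) = trace(a b a^2 b a) * trace(b) - trace(a b a^2 b a b) = x^2*y*z^2 - 2*x*y^2*z - x*z^3 + y^3 + y*z^2 + 2*x*z - 3*y
trace(a b^-1 a^2 b a b^-1) = trace(a^2 b a b^-1 a) * trace(b) - trace(a^2 b a b^-1 a b) = x^3*y^2*z - x^2*y^3 - 2*x^2*y*z^2 + x*y^2*z + x*z^3 + x^2*y - 2*x*z + y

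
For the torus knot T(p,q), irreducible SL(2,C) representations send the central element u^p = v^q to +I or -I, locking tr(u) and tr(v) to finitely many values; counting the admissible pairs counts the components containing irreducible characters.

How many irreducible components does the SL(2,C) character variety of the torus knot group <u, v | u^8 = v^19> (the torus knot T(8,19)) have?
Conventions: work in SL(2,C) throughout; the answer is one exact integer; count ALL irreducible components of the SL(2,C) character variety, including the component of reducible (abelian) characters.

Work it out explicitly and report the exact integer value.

Gamma = < u, v | u^8 = v^19 > (torus knot T(8,19)); the central element u^8 = v^19 acts as +I or -I in any irreducible SL(2,C) representation.
So on each irreducible component the traces are pinned: tr(u) = 2*cos(pi*alpha/8) with 1 <= alpha <= 7, tr(v) = 2*cos(pi*beta/19) with 1 <= beta <= 18.
Consistency of u^8 = (-1)^alpha I with v^19 = (-1)^beta I forces alpha = beta (mod 2).
count pairs: odd alpha (4 choices) x odd beta (9), plus even alpha (3) x even beta (9): 4*9 + 3*9 = 63.
That is 63 components of irreducible characters, and with the reducible (abelian) component the total is 64.

64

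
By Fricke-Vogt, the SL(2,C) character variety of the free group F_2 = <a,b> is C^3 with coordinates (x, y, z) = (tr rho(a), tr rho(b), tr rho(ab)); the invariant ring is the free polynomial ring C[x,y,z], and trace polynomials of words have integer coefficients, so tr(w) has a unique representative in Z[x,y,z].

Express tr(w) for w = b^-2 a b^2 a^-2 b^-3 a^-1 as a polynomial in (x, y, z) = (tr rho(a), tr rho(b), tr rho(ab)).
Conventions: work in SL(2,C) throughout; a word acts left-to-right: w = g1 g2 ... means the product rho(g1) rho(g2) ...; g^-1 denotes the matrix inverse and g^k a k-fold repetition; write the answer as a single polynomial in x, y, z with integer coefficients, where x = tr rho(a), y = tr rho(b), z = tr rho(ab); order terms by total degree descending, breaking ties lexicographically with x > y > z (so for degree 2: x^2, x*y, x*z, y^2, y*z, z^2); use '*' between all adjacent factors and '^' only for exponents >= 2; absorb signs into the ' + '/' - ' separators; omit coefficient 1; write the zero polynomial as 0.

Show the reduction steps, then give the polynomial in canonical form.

-x^2*y^5*z^2 + 2*x^3*y^4*z + x*y^6*z + x*y^4*z^3 - x^4*y^3 - x^2*y^5 - x^3*y^2*z - 5*x*y^4*z - x*y^2*z^3 + 4*x^2*y^3 + 4*x*y^2*z + y*z^2 - x*z - y

trace(b^-1) = trace(b) = y
so trace(b^2 a) = trace(b)*trace(a b) - trace(a) = y*z - x
trace(b^2) = trace(b)*trace(b) - trace(1) = y^2 - 2
trace(a b^2 a) = trace(a)*trace(b^2 a) - trace(b^2) = x*y*z - x^2 - y^2 + 2
trace(b a b a) = trace(a b)*trace(a b) - trace(1)   [split at repeated a] = z^2 - 2
trace(a^2 b a b) = trace(a)*trace(b a b a) - trace(b a b) = x*z^2 - y*z - x
so trace(a b a) = trace(a)*trace(b a) - trace(b) = x*z - y
trace(a^2 b a) = trace(a)*trace(a b a) - trace(a b) = x^2*z - x*y - z
reduce: trace(a b a b^2 a) = trace(b)*trace(a^2 b a b) - trace(a^2 b a) = x*y*z^2 - x^2*z - y^2*z + z
trace(a b a b a b) = trace(b a)*trace(b a b a) - trace(b^-1 a^-1)   [split at repeated b] = z^3 - 3*z
trace(a b a b^2 a b) = trace(b)*trace(a b a b a b) - trace(a b a b a) = y*z^3 - x*z^2 - 2*y*z + x
so trace(b a b^2 a b^-1 a) = trace(a b a b^2 a)*trace(b) - trace(a b a b^2 a b) = x*y^2*z^2 - x^2*y*z - y^3*z - y*z^3 + x*z^2 + 3*y*z - x
trace(a b^2 a b^-1 a^-1 b) = trace(b a b^2 a b^-1)*trace(a) - trace(b a b^2 a b^-1 a) = -x*y^2*z^2 + 2*x^2*y*z + y^3*z + y*z^3 - x^3 - x*y^2 - x*z^2 - 3*y*z + 3*x
so trace(a^-1 b^-1 a b^2 a b^-1) = trace(a b^2 a b^-1 a^-1)*trace(b) - trace(a b^2 a b^-1 a^-1 b) = x*y^2*z^2 - 2*x^2*y*z - y^3*z - y*z^3 + x^3 + x*y^2 + x*z^2 + 4*y*z - 3*x
trace(b^-2 a^-1 b^-1 a b^2 a) = trace(a^-1 b^-1 a b^2 a b^-1)*trace(b) - trace(a^-1 b^-1 a b^2 a) = x*y^3*z^2 - 2*x^2*y^2*z - y^4*z - y^2*z^3 + x^3*y + x*y^3 + x*y*z^2 + 4*y^2*z - 3*x*y - z
trace(b^-1 a^-1 b^-1 a b^2 a^-1 b^-1) = trace(b^-2 a^-1 b^-1 a b^2)*trace(a) - trace(b^-2 a^-1 b^-1 a b^2 a) = -x*y^3*z^2 + 2*x^2*y^2*z + y^4*z + y^2*z^3 - x^3*y - x*y^3 - x*y*z^2 - 4*y^2*z + 4*x*y + z
trace(b^-1 a b a) = trace(a b a)*trace(b) - trace(a b a b) = x*y*z - y^2 - z^2 + 2
trace(a^-1 b^-1 a b) = trace(b^-1 a b)*trace(a) - trace(b^-1 a b a) = -x*y*z + x^2 + y^2 + z^2 - 2
trace(b^-1 a^-1 b^-1 a b^2 a^-1) = trace(b^-1 a^-1 b^-1 a b^2)*trace(a) - trace(b^-1 a^-1 b^-1 a b^2 a) = -x*y^2*z^2 + x^2*y*z + y^3*z + y*z^3 - 4*y*z + x
trace(b^-3 a^-1 b^-1 a b^2 a^-1) = trace(b^-1 a^-1 b^-1 a b^2 a^-1 b^-1)*trace(b) - trace(b^-1 a^-1 b^-1 a b^2 a^-1) = -x*y^4*z^2 + 2*x^2*y^3*z + y^5*z + y^3*z^3 - x^3*y^2 - x*y^4 - x^2*y*z - 5*y^3*z - y*z^3 + 4*x*y^2 + 5*y*z - x
so trace(b^-1 a^-1 b^-1 a) = trace(a b^-1 a^-1)*trace(b) - trace(a b^-1 a^-1 b) = x*y*z - x^2 - z^2 + 2
reduce: trace(a b^2 a^-2 b^-3 a^-1 b^-1) = trace(b^-3 a^-1 b^-1 a b^2 a^-1)*trace(a) - trace(b^-3 a^-1 b^-1 a b^2) = -x^2*y^4*z^2 + 2*x^3*y^3*z + x*y^5*z + x*y^3*z^3 - x^4*y^2 - x^2*y^4 - x^3*y*z - 5*x*y^3*z - x*y*z^3 + 4*x^2*y^2 + 4*x*y*z + z^2 - 2
trace(b^-2 a b^2 a^-2 b^-3 a^-1) = trace(a b^2 a^-2 b^-3 a^-1 b^-1)*trace(b) - trace(a b^2 a^-2 b^-3 a^-1) = -x^2*y^5*z^2 + 2*x^3*y^4*z + x*y^6*z + x*y^4*z^3 - x^4*y^3 - x^2*y^5 - x^3*y^2*z - 5*x*y^4*z - x*y^2*z^3 + 4*x^2*y^3 + 4*x*y^2*z + y*z^2 - x*z - y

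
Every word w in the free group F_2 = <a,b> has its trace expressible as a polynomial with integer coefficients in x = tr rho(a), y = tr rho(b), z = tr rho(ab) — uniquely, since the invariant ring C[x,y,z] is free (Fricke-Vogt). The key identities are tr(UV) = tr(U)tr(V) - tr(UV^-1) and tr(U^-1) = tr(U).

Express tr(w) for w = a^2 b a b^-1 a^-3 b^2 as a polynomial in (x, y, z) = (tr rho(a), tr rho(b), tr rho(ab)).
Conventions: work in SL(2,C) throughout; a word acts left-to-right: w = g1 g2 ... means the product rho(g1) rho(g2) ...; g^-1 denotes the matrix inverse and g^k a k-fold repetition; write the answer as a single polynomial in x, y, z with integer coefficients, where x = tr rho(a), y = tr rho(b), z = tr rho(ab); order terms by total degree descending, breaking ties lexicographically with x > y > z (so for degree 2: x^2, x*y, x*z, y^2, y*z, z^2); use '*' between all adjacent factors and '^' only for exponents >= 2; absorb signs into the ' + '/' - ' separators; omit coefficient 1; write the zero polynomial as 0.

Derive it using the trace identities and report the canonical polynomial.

trace(a b^2) = trace(b) trace(a b) - trace(a) = y*z - x
trace(b^3 a) = trace(b) trace(a b^2) - trace(a b) = y^2*z - x*y - z
trace(b^2) = trace(b) trace(b) - trace(1) = y^2 - 2
and trace(b^3) = trace(b) trace(b^2) - trace(b) = y^3 - 3*y
and trace(b^2 a^2 b) = trace(a) trace(b^3 a) - trace(b^3) = x*y^2*z - x^2*y - y^3 - x*z + 3*y
trace(a b a b) = trace(a b) trace(a b) - trace(1)   [split at repeated a] = z^2 - 2
and trace(a b a) = trace(a) trace(b a) - trace(b) = x*z - y
next, trace(b a b^2 a) = trace(b) trace(a b a b) - trace(a b a) = y*z^2 - x*z - y
trace(b^2 a^2 b a) = trace(a) trace(b a b^2 a) - trace(b a b^2) = x*y*z^2 - x^2*z - y^2*z + z
trace(a^-1 b^2 a^2 b) = trace(b^2 a^2 b) trace(a) - trace(b^2 a^2 b a) = x^2*y^2*z - x^3*y - x*y^3 - x*y*z^2 + y^2*z + 3*x*y - z
trace(b a^2 b a) = trace(a) trace(b a b a) - trace(b a b) = x*z^2 - y*z - x
next, trace(b^2 a^2 b a b) = trace(b) trace(b a^2 b a b) - trace(b a^2 b a) = x*y^2*z^2 - x^2*y*z - y^3*z - x*z^2 + 2*y*z + x
trace(b a b a b a) = trace(a b) trace(a b a b) - trace(a^-1 b^-1)   [split at repeated a] = z^3 - 3*z
and trace(a^2 b a b a b) = trace(a) trace(b a b a b a) - trace(b a b a b) = x*z^3 - y*z^2 - 2*x*z + y
trace(a^2 b a b a) = trace(a) trace(b a b a^2) - trace(b a b a) = x^2*z^2 - x*y*z - x^2 - z^2 + 2
trace(b^2 a^2 b a b a) = trace(b) trace(a^2 b a b a b) - trace(a^2 b a b a) = x*y*z^3 - x^2*z^2 - y^2*z^2 - x*y*z + x^2 + y^2 + z^2 - 2
next, trace(b^2 a^2 b a b a^-1) = trace(b^2 a^2 b a b) trace(a) - trace(b^2 a^2 b a b a) = x^2*y^2*z^2 - x^3*y*z - x*y^3*z - x*y*z^3 + y^2*z^2 + 3*x*y*z - y^2 - z^2 + 2
trace(a^-2 b^2 a^2 b a b) = trace(b^2 a^2 b a b a^-1) trace(a) - trace(b^2 a^2 b a b) = x^3*y^2*z^2 - x^4*y*z - x^2*y^3*z - x^2*y*z^3 + 4*x^2*y*z + y^3*z - x*y^2 - 2*y*z + x
trace(b^2 a^2 b a b^-1 a^-2) = trace(a^-2 b^2 a^2 b a) trace(b) - trace(a^-2 b^2 a^2 b a b) = -x^3*y^2*z^2 + x^4*y*z + 2*x^2*y^3*z + x^2*y*z^3 - x^3*y^2 - x*y^4 - x*y^2*z^2 - 4*x^2*y*z + 4*x*y^2 + y*z - x
next, trace(a b^2 a^2 b a) = trace(a) trace(b^2 a^2 b a) - trace(b^2 a^2 b) = x^2*y*z^2 - x^3*z - 2*x*y^2*z + x^2*y + y^3 + 2*x*z - 3*y
trace(b^2 a^2 b a b^-1 a) = trace(a b^2 a^2 b a) trace(b) - trace(a b^2 a^2 b a b) = x^2*y^2*z^2 - x^3*y*z - 2*x*y^3*z - x*y*z^3 + x^2*y^2 + x^2*z^2 + y^4 + y^2*z^2 + 3*x*y*z - x^2 - 4*y^2 - z^2 + 2
and trace(b^2 a^2 b a b^-1 a^-1) = trace(b^2 a^2 b a b^-1) trace(a) - trace(b^2 a^2 b a b^-1 a) = -x^2*y^2*z^2 + x^3*y*z + 2*x*y^3*z + x*y*z^3 - x^2*y^2 - y^4 - y^2*z^2 - 4*x*y*z + 4*y^2 + z^2 - 2
trace(a^2 b a b^-1 a^-3 b^2) = trace(b^2 a^2 b a b^-1 a^-2) trace(a) - trace(b^2 a^2 b a b^-1 a^-1) = -x^4*y^2*z^2 + x^5*y*z + 2*x^3*y^3*z + x^3*y*z^3 - x^4*y^2 - x^2*y^4 - 5*x^3*y*z - 2*x*y^3*z - x*y*z^3 + 5*x^2*y^2 + y^4 + y^2*z^2 + 5*x*y*z - x^2 - 4*y^2 - z^2 + 2

-x^4*y^2*z^2 + x^5*y*z + 2*x^3*y^3*z + x^3*y*z^3 - x^4*y^2 - x^2*y^4 - 5*x^3*y*z - 2*x*y^3*z - x*y*z^3 + 5*x^2*y^2 + y^4 + y^2*z^2 + 5*x*y*z - x^2 - 4*y^2 - z^2 + 2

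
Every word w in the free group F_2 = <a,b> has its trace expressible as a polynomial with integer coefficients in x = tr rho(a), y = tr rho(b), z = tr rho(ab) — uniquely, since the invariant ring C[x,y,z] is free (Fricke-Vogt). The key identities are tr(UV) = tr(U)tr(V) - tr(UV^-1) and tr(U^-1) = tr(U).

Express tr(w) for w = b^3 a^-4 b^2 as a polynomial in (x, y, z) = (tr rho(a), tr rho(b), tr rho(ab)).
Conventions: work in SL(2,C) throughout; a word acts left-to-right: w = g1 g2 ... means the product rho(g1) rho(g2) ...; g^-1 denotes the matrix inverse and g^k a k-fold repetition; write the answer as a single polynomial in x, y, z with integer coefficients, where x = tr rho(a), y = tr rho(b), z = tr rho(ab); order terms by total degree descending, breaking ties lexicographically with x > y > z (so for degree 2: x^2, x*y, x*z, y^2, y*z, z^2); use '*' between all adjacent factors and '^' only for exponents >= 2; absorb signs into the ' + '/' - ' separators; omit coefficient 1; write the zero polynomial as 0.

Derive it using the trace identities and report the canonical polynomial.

apply: trace(b^2) = trace(b)*trace(b) - trace(1)   [square of b] = y^2 - 2
trace(b^3) = trace(b)*trace(b^2) - trace(b)   [square of b] = y^3 - 3*y
apply: trace(b^4) = trace(b)*trace(b^3) - trace(b^2)   [square of b] = y^4 - 4*y^2 + 2
trace(b^5) = trace(b)*trace(b^4) - trace(b^3)   [square of b] = y^5 - 5*y^3 + 5*y
trace(b a b) = trace(b)*trace(a b) - trace(a)   [square of b] = y*z - x
use: trace(b a b^2) = trace(b)*trace(b a b) - trace(b a)   [square of b] = y^2*z - x*y - z
apply: trace(a b^4) = trace(b)*trace(b a b^2) - trace(b a b)   [square of b] = y^3*z - x*y^2 - 2*y*z + x
trace(b^5 a) = trace(b)*trace(a b^4) - trace(a b^3)   [square of b] = y^4*z - x*y^3 - 3*y^2*z + 2*x*y + z
trace(a^-1 b^5) = trace(b^5)*trace(a) - trace(b^5 a)   [inverse elimination on a] = x*y^5 - y^4*z - 4*x*y^3 + 3*y^2*z + 3*x*y - z
apply: trace(a^-2 b^5) = trace(a^-1 b^5)*trace(a) - trace(a^-1 b^5 a)   [inverse elimination on a] = x^2*y^5 - x*y^4*z - 4*x^2*y^3 - y^5 + 3*x*y^2*z + 3*x^2*y + 5*y^3 - x*z - 5*y
trace(a^-3 b^5) = trace(a^-2 b^5)*trace(a) - trace(a^-2 b^5 a)   [inverse elimination on a] = x^3*y^5 - x^2*y^4*z - 4*x^3*y^3 - 2*x*y^5 + 3*x^2*y^2*z + y^4*z + 3*x^3*y + 9*x*y^3 - x^2*z - 3*y^2*z - 8*x*y + z
trace(b^3 a^-4 b^2) = trace(a^-3 b^5)*trace(a) - trace(a^-3 b^5 a)   [inverse elimination on a] = x^4*y^5 - x^3*y^4*z - 4*x^4*y^3 - 3*x^2*y^5 + 3*x^3*y^2*z + 2*x*y^4*z + 3*x^4*y + 13*x^2*y^3 + y^5 - x^3*z - 6*x*y^2*z - 11*x^2*y - 5*y^3 + 2*x*z + 5*y

x^4*y^5 - x^3*y^4*z - 4*x^4*y^3 - 3*x^2*y^5 + 3*x^3*y^2*z + 2*x*y^4*z + 3*x^4*y + 13*x^2*y^3 + y^5 - x^3*z - 6*x*y^2*z - 11*x^2*y - 5*y^3 + 2*x*z + 5*y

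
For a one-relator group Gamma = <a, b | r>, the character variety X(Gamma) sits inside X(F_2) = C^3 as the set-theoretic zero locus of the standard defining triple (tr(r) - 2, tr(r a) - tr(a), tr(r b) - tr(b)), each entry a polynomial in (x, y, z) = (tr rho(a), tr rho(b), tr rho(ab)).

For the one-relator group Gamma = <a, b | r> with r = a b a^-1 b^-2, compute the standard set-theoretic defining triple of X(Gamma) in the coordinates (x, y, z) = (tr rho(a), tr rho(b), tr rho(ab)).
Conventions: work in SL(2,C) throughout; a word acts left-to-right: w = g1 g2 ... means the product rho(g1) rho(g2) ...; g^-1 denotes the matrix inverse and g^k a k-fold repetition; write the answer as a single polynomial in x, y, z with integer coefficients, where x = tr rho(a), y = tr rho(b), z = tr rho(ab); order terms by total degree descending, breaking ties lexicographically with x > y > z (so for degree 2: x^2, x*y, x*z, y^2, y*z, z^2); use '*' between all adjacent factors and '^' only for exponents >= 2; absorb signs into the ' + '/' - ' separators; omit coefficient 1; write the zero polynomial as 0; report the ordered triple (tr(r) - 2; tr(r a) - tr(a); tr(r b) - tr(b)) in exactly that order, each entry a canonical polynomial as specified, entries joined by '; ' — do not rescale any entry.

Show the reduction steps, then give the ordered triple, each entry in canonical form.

-x*y^2*z + x^2*y + y^3 + y*z^2 - 3*y - 2; -x^2*y^2*z + x^3*y + x*y^3 + x*y*z^2 - 3*x*y - x - z; -x*y*z + x^2 + y^2 + z^2 - y - 2

trace(b a b) = trace(b) * trace(a b) - trace(a)  (reduce the b square) = y*z - x
trace(b a b a) = trace(a b) * trace(a b) - trace(1)  (split on a) = z^2 - 2
trace(a b a^-1 b) = trace(b a b) * trace(a) - trace(b a b a)  (eliminate a^-1) = x*y*z - x^2 - z^2 + 2
trace(a b a^-1 b^-1) = trace(a b a^-1) * trace(b) - trace(a b a^-1 b)  (eliminate b^-1) = -x*y*z + x^2 + y^2 + z^2 - 2
trace(a b a^-1 b^-2) = trace(a b a^-1 b^-1) * trace(b) - trace(a b a^-1)  (eliminate b^-1) = -x*y^2*z + x^2*y + y^3 + y*z^2 - 3*y
trace(b^2) = trace(b) * trace(b) - trace(1)  (reduce the b square) = y^2 - 2
trace(b a^2 b) = trace(a) * trace(b^2 a) - trace(b^2)  (reduce the a square) = x*y*z - x^2 - y^2 + 2
trace(b a^2 b a) = trace(a) * trace(b a b a) - trace(b a b)  (reduce the a square) = x*z^2 - y*z - x
trace(a^2 b a^-1 b) = trace(b a^2 b) * trace(a) - trace(b a^2 b a)  (eliminate a^-1) = x^2*y*z - x^3 - x*y^2 - x*z^2 + y*z + 3*x
trace(b^-1 a^2 b a^-1) = trace(a^2 b a^-1) * trace(b) - trace(a^2 b a^-1 b)  (eliminate b^-1) = -x^2*y*z + x^3 + x*y^2 + x*z^2 - 3*x
trace(a b a^-1 b^-2 a) = trace(b^-1 a^2 b a^-1) * trace(b) - trace(b^-1 a^2 b a^-1 b)  (eliminate b^-1) = -x^2*y^2*z + x^3*y + x*y^3 + x*y*z^2 - 3*x*y - z
assemble the triple (trace(r) - 2; trace(r a) - x; trace(r b) - y)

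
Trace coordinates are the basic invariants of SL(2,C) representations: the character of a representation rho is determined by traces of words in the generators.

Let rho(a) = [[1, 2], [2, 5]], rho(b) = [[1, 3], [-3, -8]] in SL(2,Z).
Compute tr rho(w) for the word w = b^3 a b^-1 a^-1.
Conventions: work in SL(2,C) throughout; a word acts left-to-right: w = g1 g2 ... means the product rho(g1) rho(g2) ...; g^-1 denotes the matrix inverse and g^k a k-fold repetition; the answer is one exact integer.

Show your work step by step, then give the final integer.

rho(b) = [[1, 3], [-3, -8]]
... * rho(b) = [[1, 3], [-3, -8]]  ->  [[-8, -21], [21, 55]]
... * rho(b) = [[1, 3], [-3, -8]]  ->  [[55, 144], [-144, -377]]
... * rho(a) = [[1, 2], [2, 5]]  ->  [[343, 830], [-898, -2173]]
... * rho(b^-1) = [[-8, -3], [3, 1]]  ->  [[-254, -199], [665, 521]]
... * rho(a^-1) = [[5, -2], [-2, 1]]  ->  [[-872, 309], [2283, -809]]
tr = -872 + -809 = -1681

-1681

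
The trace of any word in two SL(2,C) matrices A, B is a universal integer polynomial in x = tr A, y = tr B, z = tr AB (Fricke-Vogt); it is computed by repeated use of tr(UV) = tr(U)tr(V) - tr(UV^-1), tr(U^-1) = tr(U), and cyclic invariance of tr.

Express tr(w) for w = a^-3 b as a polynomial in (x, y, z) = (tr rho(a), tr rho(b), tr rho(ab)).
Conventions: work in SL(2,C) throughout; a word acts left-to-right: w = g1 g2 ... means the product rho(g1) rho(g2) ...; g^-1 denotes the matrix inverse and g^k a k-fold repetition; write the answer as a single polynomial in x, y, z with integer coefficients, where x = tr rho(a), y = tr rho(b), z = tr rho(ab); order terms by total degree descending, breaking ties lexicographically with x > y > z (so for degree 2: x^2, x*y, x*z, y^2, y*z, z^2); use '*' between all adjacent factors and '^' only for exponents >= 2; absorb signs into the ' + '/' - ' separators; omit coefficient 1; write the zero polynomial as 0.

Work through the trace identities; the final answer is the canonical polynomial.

x^3*y - x^2*z - 2*x*y + z

tr(a^-1 b) = tr(b) tr(a) - tr(b a) = x*y - z
next, tr(a^-2 b) = tr(a^-1 b) tr(a) - tr(a^-1 b a) = x^2*y - x*z - y
tr(a^-3 b) = tr(a^-2 b) tr(a) - tr(a^-2 b a) = x^3*y - x^2*z - 2*x*y + z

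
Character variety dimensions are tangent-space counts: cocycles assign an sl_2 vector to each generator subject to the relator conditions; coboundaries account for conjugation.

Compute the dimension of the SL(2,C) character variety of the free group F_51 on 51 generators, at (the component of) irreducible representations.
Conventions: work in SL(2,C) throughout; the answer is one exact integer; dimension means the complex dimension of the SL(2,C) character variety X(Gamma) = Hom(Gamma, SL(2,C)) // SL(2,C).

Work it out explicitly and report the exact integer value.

Here Gamma is free of rank 51 — no relator constrains a cocycle.
A cocycle picks one sl_2 vector per generator freely, giving dim Z^1 = 3*51 = 153.
Irreducibility makes the coboundary map sl_2 -> Z^1 injective (trivial centralizer), so dim B^1 = 3.
dim X = dim H^1 = dim Z^1 - dim B^1 = 153 - 3 = 150.

150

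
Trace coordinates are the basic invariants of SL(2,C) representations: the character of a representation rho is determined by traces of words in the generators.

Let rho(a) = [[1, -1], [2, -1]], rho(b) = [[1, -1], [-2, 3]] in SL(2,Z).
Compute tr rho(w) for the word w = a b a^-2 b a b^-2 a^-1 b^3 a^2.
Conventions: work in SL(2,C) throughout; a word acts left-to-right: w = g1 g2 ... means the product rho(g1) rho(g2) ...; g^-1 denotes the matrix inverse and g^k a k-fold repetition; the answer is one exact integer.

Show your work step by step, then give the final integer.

-7710

rho(a) = [[1, -1], [2, -1]]
... * rho(b) = [[1, -1], [-2, 3]]  ->  [[3, -4], [4, -5]]
... * rho(a^-1) = [[-1, 1], [-2, 1]]  ->  [[5, -1], [6, -1]]
... * rho(a^-1) = [[-1, 1], [-2, 1]]  ->  [[-3, 4], [-4, 5]]
... * rho(b) = [[1, -1], [-2, 3]]  ->  [[-11, 15], [-14, 19]]
... * rho(a) = [[1, -1], [2, -1]]  ->  [[19, -4], [24, -5]]
... * rho(b^-1) = [[3, 1], [2, 1]]  ->  [[49, 15], [62, 19]]
... * rho(b^-1) = [[3, 1], [2, 1]]  ->  [[177, 64], [224, 81]]
... * rho(a^-1) = [[-1, 1], [-2, 1]]  ->  [[-305, 241], [-386, 305]]
... * rho(b) = [[1, -1], [-2, 3]]  ->  [[-787, 1028], [-996, 1301]]
... * rho(b) = [[1, -1], [-2, 3]]  ->  [[-2843, 3871], [-3598, 4899]]
... * rho(b) = [[1, -1], [-2, 3]]  ->  [[-10585, 14456], [-13396, 18295]]
... * rho(a) = [[1, -1], [2, -1]]  ->  [[18327, -3871], [23194, -4899]]
... * rho(a) = [[1, -1], [2, -1]]  ->  [[10585, -14456], [13396, -18295]]
tr = 10585 + -18295 = -7710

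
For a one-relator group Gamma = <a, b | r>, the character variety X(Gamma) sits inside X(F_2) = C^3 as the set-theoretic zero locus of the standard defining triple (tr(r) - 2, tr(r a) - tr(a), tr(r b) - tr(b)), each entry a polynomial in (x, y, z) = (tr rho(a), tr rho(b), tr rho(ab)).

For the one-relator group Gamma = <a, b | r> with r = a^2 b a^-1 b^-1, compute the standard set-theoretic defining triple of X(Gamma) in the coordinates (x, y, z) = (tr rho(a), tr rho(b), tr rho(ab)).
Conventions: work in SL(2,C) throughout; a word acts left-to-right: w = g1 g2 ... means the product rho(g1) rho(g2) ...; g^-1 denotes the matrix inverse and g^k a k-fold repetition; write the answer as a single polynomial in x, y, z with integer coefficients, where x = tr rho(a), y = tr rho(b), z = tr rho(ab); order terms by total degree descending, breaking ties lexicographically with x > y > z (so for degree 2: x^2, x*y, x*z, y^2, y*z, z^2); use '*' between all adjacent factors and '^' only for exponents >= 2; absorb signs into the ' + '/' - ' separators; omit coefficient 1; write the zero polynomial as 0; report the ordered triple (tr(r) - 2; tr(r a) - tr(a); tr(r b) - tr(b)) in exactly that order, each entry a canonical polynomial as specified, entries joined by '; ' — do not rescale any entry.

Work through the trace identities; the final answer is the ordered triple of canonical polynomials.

next, trace(a^2) = trace(a) * trace(a) - trace(1)  (reduce the a square) = x^2 - 2
and trace(a b a) = trace(a) * trace(b a) - trace(b)  (reduce the a square) = x*z - y
trace(a^2 b a) = trace(a) * trace(a b a) - trace(a b)  (reduce the a square) = x^2*z - x*y - z
and trace(b a b a) = trace(b a) * trace(b a) - trace(1)  (split on b) = z^2 - 2
and trace(b a b) = trace(b) * trace(a b) - trace(a)  (reduce the b square) = y*z - x
next, trace(a^2 b a b) = trace(a) * trace(b a b a) - trace(b a b)  (reduce the a square) = x*z^2 - y*z - x
next, trace(b^-1 a^2 b a) = trace(a^2 b a) * trace(b) - trace(a^2 b a b)  (eliminate b^-1) = x^2*y*z - x*y^2 - x*z^2 + x
and trace(a^2 b a^-1 b^-1) = trace(b^-1 a^2 b) * trace(a) - trace(b^-1 a^2 b a)  (eliminate a^-1) = -x^2*y*z + x^3 + x*y^2 + x*z^2 - 3*x
trace(b^2 a^2) = trace(b) * trace(a^2 b) - trace(a^2)  (reduce the b square) = x*y*z - x^2 - y^2 + 2
and trace(b a^3 b) = trace(a) * trace(b^2 a^2) - trace(b^2 a)  (reduce the a square) = x^2*y*z - x^3 - x*y^2 - y*z + 3*x
next, trace(b a^3 b a) = trace(a) * trace(b a b a^2) - trace(b a b a)  (reduce the a square) = x^2*z^2 - x*y*z - x^2 - z^2 + 2
trace(a^3 b a^-1 b) = trace(b a^3 b) * trace(a) - trace(b a^3 b a)  (eliminate a^-1) = x^3*y*z - x^4 - x^2*y^2 - x^2*z^2 + 4*x^2 + z^2 - 2
and trace(a^2 b a^-1 b^-1 a) = trace(a^3 b a^-1) * trace(b) - trace(a^3 b a^-1 b)  (eliminate b^-1) = -x^3*y*z + x^4 + x^2*y^2 + x^2*z^2 + x*y*z - 4*x^2 - y^2 - z^2 + 2
assemble the triple (trace(r) - 2; trace(r a) - x; trace(r b) - y)

-x^2*y*z + x^3 + x*y^2 + x*z^2 - 3*x - 2; -x^3*y*z + x^4 + x^2*y^2 + x^2*z^2 + x*y*z - 4*x^2 - y^2 - z^2 - x + 2; -y + z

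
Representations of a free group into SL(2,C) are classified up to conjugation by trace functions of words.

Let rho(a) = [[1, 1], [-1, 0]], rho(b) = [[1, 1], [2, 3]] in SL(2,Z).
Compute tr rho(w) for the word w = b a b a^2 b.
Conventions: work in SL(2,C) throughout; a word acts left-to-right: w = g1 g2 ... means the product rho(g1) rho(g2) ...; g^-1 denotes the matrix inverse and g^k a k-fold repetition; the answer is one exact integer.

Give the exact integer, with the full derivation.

-16

rho(b) = [[1, 1], [2, 3]]
... * rho(a) = [[1, 1], [-1, 0]]  ->  [[0, 1], [-1, 2]]
... * rho(b) = [[1, 1], [2, 3]]  ->  [[2, 3], [3, 5]]
... * rho(a) = [[1, 1], [-1, 0]]  ->  [[-1, 2], [-2, 3]]
... * rho(a) = [[1, 1], [-1, 0]]  ->  [[-3, -1], [-5, -2]]
... * rho(b) = [[1, 1], [2, 3]]  ->  [[-5, -6], [-9, -11]]
tr = -5 + -11 = -16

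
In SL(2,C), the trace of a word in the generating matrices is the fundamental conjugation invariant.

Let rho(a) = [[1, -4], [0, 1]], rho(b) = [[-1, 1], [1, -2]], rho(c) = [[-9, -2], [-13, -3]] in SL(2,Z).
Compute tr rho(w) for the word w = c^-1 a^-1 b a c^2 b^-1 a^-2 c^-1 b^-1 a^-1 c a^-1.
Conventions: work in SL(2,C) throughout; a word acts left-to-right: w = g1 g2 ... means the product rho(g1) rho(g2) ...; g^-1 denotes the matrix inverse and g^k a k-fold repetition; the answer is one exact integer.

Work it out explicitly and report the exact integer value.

2165005652

rho(c^-1) = [[-3, 2], [13, -9]]
... * rho(a^-1) = [[1, 4], [0, 1]]  ->  [[-3, -10], [13, 43]]
... * rho(b) = [[-1, 1], [1, -2]]  ->  [[-7, 17], [30, -73]]
... * rho(a) = [[1, -4], [0, 1]]  ->  [[-7, 45], [30, -193]]
... * rho(c) = [[-9, -2], [-13, -3]]  ->  [[-522, -121], [2239, 519]]
... * rho(c) = [[-9, -2], [-13, -3]]  ->  [[6271, 1407], [-26898, -6035]]
... * rho(b^-1) = [[-2, -1], [-1, -1]]  ->  [[-13949, -7678], [59831, 32933]]
... * rho(a^-1) = [[1, 4], [0, 1]]  ->  [[-13949, -63474], [59831, 272257]]
... * rho(a^-1) = [[1, 4], [0, 1]]  ->  [[-13949, -119270], [59831, 511581]]
... * rho(c^-1) = [[-3, 2], [13, -9]]  ->  [[-1508663, 1045532], [6471060, -4484567]]
... * rho(b^-1) = [[-2, -1], [-1, -1]]  ->  [[1971794, 463131], [-8457553, -1986493]]
... * rho(a^-1) = [[1, 4], [0, 1]]  ->  [[1971794, 8350307], [-8457553, -35816705]]
... * rho(c) = [[-9, -2], [-13, -3]]  ->  [[-126300137, -28994509], [541735142, 124365221]]
... * rho(a^-1) = [[1, 4], [0, 1]]  ->  [[-126300137, -534195057], [541735142, 2291305789]]
tr = -126300137 + 2291305789 = 2165005652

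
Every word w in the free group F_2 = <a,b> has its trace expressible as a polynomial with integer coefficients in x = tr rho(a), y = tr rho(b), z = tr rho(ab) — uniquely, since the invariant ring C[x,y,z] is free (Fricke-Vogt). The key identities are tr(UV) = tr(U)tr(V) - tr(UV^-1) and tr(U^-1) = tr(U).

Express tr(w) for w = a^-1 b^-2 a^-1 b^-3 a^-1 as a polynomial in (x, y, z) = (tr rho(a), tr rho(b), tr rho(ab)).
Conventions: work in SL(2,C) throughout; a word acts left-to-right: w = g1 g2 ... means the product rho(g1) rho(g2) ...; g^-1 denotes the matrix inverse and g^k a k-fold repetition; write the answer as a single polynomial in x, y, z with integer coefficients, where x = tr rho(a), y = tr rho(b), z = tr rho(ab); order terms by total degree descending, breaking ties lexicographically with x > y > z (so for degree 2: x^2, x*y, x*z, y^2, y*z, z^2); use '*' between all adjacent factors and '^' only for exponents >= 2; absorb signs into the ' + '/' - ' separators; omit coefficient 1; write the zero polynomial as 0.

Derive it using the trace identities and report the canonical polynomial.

x*y^3*z^2 - 2*x^2*y^2*z - y^4*z + x^3*y + x*y^3 - x*y*z^2 + x^2*z + 3*y^2*z - 3*x*y - z

apply: trace(a^-1) = trace(a) = x
use: trace(a^-1 b) = trace(b) trace(a) - trace(b a) = x*y - z
use: trace(b^-1 a^-1) = trace(a^-1) trace(b) - trace(a^-1 b) = z
apply: trace(b^-2 a^-1) = trace(b^-1 a^-1) trace(b) - trace(b^-1 a^-1 b) = y*z - x
use: trace(b^-3 a^-1) = trace(b^-2 a^-1) trace(b) - trace(b^-2 a^-1 b) = y^2*z - x*y - z
use: trace(b^-3 a^-1 b^-1) = trace(b^-3 a^-1) trace(b) - trace(b^-3 a^-1 b) = y^3*z - x*y^2 - 2*y*z + x
trace(b^-2 a) = trace(b^-1 a) trace(b) - trace(b^-1 a b) = x*y^2 - y*z - x
use: trace(a b^-3) = trace(b^-2 a) trace(b) - trace(b^-2 a b) = x*y^3 - y^2*z - 2*x*y + z
apply: trace(b^-1 a b^-3) = trace(a b^-3) trace(b) - trace(a b^-2) = x*y^4 - y^3*z - 3*x*y^2 + 2*y*z + x
trace(a^2) = trace(a) trace(a) - trace(1) = x^2 - 2
apply: trace(a^2 b) = trace(a) trace(b a) - trace(b) = x*z - y
apply: trace(a b^-1 a) = trace(a^2) trace(b) - trace(a^2 b) = x^2*y - x*z - y
apply: trace(a b a b) = trace(a b) trace(a b) - trace(1) = z^2 - 2
trace(a b^-1 a b) = trace(a b a) trace(b) - trace(a b a b) = x*y*z - y^2 - z^2 + 2
apply: trace(a b^-1 a b^-1) = trace(a b^-1 a) trace(b) - trace(a b^-1 a b) = x^2*y^2 - 2*x*y*z + z^2 - 2
apply: trace(b^-2 a b^-1 a) = trace(a b^-1 a b^-1) trace(b) - trace(a b^-1 a) = x^2*y^3 - 2*x*y^2*z - x^2*y + y*z^2 + x*z - y
use: trace(b^-1 a b^-3 a) = trace(b^-2 a b^-1 a) trace(b) - trace(b^-2 a b^-1 a b) = x^2*y^4 - 2*x*y^3*z - 2*x^2*y^2 + y^2*z^2 + 3*x*y*z - y^2 - z^2 + 2
trace(b^-3 a^-1 b^-1 a) = trace(b^-1 a b^-3) trace(a) - trace(b^-1 a b^-3 a) = x*y^3*z - x^2*y^2 - y^2*z^2 - x*y*z + x^2 + y^2 + z^2 - 2
trace(a^-1 b^-1 a^-1 b^-3) = trace(b^-3 a^-1 b^-1) trace(a) - trace(b^-3 a^-1 b^-1 a) = y^2*z^2 - x*y*z - y^2 - z^2 + 2
trace(a^-1 b^-3 a^-2 b^-1) = trace(a^-1 b^-1 a^-1 b^-3) trace(a) - trace(a^-1 b^-1 a^-1 b^-3 a) = x*y^2*z^2 - x^2*y*z - y^3*z - x*z^2 + 2*y*z + x
use: trace(b^-1 a^-3) = trace(a^-1 b^-1 a^-1) trace(a) - trace(a^-1 b^-1) = x^2*z - x*y - z
trace(a^-3) = trace(a^-2) trace(a) - trace(a^-1) = x^3 - 3*x
trace(a^-3 b^-2) = trace(b^-1 a^-3) trace(b) - trace(b^-1 a^-3 b) = x^2*y*z - x^3 - x*y^2 - y*z + 3*x
trace(a^-1 b^-3 a^-2) = trace(a^-3 b^-2) trace(b) - trace(a^-3 b^-1) = x^2*y^2*z - x^3*y - x*y^3 - x^2*z - y^2*z + 4*x*y + z
apply: trace(a^-1 b^-2 a^-1 b^-3 a^-1) = trace(a^-1 b^-3 a^-2 b^-1) trace(b) - trace(a^-1 b^-3 a^-2) = x*y^3*z^2 - 2*x^2*y^2*z - y^4*z + x^3*y + x*y^3 - x*y*z^2 + x^2*z + 3*y^2*z - 3*x*y - z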